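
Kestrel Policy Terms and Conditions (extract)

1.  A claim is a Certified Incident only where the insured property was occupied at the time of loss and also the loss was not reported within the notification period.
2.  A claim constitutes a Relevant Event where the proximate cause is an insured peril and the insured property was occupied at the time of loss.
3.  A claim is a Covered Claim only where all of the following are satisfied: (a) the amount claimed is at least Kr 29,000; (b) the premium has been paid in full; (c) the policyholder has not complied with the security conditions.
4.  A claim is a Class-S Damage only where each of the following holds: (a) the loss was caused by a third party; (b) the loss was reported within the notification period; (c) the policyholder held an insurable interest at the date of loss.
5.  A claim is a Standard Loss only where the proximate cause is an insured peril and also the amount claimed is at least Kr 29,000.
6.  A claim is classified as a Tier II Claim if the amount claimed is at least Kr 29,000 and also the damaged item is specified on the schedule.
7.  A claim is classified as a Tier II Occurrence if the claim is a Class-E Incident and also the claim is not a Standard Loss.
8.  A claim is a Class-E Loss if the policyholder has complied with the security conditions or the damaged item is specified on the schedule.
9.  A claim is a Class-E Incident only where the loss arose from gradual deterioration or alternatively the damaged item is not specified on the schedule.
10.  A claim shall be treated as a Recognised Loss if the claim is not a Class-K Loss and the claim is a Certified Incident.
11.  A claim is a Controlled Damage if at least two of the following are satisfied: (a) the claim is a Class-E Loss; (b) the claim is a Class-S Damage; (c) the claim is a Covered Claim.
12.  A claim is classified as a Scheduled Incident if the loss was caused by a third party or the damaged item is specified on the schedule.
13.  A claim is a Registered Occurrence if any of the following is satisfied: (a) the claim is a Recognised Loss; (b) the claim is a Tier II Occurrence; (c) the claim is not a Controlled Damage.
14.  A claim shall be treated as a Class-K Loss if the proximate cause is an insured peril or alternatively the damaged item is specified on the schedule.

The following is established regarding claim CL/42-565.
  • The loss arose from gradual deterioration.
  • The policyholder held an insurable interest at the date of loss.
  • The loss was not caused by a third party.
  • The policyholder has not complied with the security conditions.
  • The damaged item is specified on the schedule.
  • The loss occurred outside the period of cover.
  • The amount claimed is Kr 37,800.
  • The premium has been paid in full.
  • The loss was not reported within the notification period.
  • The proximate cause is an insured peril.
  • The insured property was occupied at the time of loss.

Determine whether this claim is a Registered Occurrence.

No

paragraph 14 — Class-K Loss: [the proximate cause is an insured peril? yes] OR [the damaged item is specified on the schedule? yes] → satisfied.
paragraph 1 — Certified Incident: [the insured property was occupied at the time of loss? yes] AND [the loss was not reported within the notification period? yes] → satisfied.
paragraph 10 — Recognised Loss: [not a Class-K Loss (paragraph 14)? no] AND [Certified Incident (paragraph 1)? yes] → not satisfied.
paragraph 9 — Class-E Incident: [the loss arose from gradual deterioration? yes] OR [the damaged item is not specified on the schedule? no] → satisfied.
paragraph 5 — Standard Loss: [the proximate cause is an insured peril? yes] AND [amount claimed: Kr 37,800 ≥ Kr 29,000? yes] → satisfied.
paragraph 7 — Tier II Occurrence: [Class-E Incident (paragraph 9)? yes] AND [not a Standard Loss (paragraph 5)? no] → not satisfied.
paragraph 8 — Class-E Loss: [the policyholder has complied with the security conditions? no] OR [the damaged item is specified on the schedule? yes] → satisfied.
paragraph 4 — Class-S Damage: [the loss was caused by a third party? no] AND [the loss was reported within the notification period? no] AND [the policyholder held an insurable interest at the date of loss? yes] → not satisfied.
paragraph 3 — Covered Claim: [amount claimed: Kr 37,800 ≥ Kr 29,000? yes] AND [the premium has been paid in full? yes] AND [the policyholder has not complied with the security conditions? yes] → satisfied.
paragraph 11 — Controlled Damage: Class-E Loss (paragraph 8)? yes; Class-S Damage (paragraph 4)? no; Covered Claim (paragraph 3)? yes — 2 of 3 hold (need ≥2) → satisfied.
paragraph 13 — Registered Occurrence: [Recognised Loss (paragraph 10)? no] OR [Tier II Occurrence (paragraph 7)? no] OR [not a Controlled Damage (paragraph 11)? no] → not satisfied.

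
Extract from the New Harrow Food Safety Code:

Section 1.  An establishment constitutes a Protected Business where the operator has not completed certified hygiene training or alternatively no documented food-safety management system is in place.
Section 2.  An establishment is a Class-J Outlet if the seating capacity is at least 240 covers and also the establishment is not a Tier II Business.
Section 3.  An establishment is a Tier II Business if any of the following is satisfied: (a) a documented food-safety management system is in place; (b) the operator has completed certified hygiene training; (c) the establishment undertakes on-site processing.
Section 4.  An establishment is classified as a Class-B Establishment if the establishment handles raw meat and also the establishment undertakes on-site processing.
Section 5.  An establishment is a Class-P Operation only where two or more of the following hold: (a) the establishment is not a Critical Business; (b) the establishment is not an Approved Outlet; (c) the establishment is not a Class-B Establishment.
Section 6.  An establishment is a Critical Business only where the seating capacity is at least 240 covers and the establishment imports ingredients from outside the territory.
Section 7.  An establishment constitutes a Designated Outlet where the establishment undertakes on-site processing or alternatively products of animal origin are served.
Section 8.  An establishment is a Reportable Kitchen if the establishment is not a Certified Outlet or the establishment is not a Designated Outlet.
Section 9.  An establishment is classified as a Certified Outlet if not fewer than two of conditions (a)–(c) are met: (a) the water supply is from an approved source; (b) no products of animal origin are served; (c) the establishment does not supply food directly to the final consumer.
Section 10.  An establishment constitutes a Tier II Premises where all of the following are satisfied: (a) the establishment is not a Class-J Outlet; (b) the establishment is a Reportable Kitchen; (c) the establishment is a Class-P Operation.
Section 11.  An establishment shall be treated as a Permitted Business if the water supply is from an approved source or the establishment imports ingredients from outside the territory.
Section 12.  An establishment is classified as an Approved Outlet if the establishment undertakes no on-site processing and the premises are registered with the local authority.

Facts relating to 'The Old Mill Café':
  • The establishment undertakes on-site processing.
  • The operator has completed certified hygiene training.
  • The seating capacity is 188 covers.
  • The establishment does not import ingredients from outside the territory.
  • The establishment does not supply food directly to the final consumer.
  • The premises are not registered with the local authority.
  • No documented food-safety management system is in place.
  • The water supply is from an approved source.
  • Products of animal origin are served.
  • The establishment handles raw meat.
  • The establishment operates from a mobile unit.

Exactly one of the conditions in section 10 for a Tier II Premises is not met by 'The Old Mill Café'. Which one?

section 3 — Tier II Business: [a documented food-safety management system is in place? no] OR [the operator has completed certified hygiene training? yes] OR [the establishment undertakes on-site processing? yes] → satisfied.
section 2 — Class-J Outlet: [seating capacity: 188 covers ≥ 240 covers? no] AND [not a Tier II Business (section 3)? no] → not satisfied.
section 9 — Certified Outlet: the water supply is from an approved source? yes; no products of animal origin are served? no; the establishment does not supply food directly to the final consumer? yes — 2 of 3 hold (need ≥2) → satisfied.
section 7 — Designated Outlet: [the establishment undertakes on-site processing? yes] OR [products of animal origin are served? yes] → satisfied.
section 8 — Reportable Kitchen: [not a Certified Outlet (section 9)? no] OR [not a Designated Outlet (section 7)? no] → not satisfied.
section 6 — Critical Business: [seating capacity: 188 covers ≥ 240 covers? no] AND [the establishment imports ingredients from outside the territory? no] → not satisfied.
section 12 — Approved Outlet: [the establishment undertakes no on-site processing? no] AND [the premises are registered with the local authority? no] → not satisfied.
section 4 — Class-B Establishment: [the establishment handles raw meat? yes] AND [the establishment undertakes on-site processing? yes] → satisfied.
section 5 — Class-P Operation: not a Critical Business (section 6)? yes; not an Approved Outlet (section 12)? yes; not a Class-B Establishment (section 4)? no — 2 of 3 hold (need ≥2) → satisfied.
section 10 — Tier II Premises: [not a Class-J Outlet (section 2)? yes] AND [Reportable Kitchen (section 8)? no] AND [Class-P Operation (section 5)? yes] → not satisfied.

Reportable Kitchen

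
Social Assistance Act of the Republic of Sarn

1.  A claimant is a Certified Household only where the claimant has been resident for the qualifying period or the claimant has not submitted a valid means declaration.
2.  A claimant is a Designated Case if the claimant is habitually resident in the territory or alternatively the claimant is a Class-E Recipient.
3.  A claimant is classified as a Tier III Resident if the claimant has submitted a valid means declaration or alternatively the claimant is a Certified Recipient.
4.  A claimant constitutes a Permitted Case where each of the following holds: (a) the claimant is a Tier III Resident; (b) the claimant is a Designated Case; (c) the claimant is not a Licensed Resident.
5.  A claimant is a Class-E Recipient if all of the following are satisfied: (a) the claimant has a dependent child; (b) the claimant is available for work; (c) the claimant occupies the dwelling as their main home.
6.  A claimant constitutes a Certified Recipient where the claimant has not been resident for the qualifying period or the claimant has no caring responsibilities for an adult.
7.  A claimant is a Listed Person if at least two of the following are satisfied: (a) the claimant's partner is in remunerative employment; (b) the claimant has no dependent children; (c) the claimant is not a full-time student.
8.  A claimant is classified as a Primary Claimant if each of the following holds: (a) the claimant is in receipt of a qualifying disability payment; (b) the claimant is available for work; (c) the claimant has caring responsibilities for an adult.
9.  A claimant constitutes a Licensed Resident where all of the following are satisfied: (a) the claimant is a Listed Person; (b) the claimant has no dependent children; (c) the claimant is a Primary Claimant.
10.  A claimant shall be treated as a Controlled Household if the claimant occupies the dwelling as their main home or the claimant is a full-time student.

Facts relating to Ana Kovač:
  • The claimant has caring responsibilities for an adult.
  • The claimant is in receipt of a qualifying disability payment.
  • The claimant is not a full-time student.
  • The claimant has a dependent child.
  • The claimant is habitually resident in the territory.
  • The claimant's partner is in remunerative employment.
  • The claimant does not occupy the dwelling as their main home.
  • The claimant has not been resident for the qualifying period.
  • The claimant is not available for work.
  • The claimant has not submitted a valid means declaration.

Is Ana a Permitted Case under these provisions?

paragraph 6 — Certified Recipient: [the claimant has not been resident for the qualifying period? yes] OR [the claimant has no caring responsibilities for an adult? no] → satisfied.
paragraph 3 — Tier III Resident: [the claimant has submitted a valid means declaration? no] OR [Certified Recipient (paragraph 6)? yes] → satisfied.
paragraph 5 — Class-E Recipient: [the claimant has a dependent child? yes] AND [the claimant is available for work? no] AND [the claimant occupies the dwelling as their main home? no] → not satisfied.
paragraph 2 — Designated Case: [the claimant is habitually resident in the territory? yes] OR [Class-E Recipient (paragraph 5)? no] → satisfied.
paragraph 7 — Listed Person: the claimant's partner is in remunerative employment? yes; the claimant has no dependent children? no; the claimant is not a full-time student? yes — 2 of 3 hold (need ≥2) → satisfied.
paragraph 8 — Primary Claimant: [the claimant is in receipt of a qualifying disability payment? yes] AND [the claimant is available for work? no] AND [the claimant has caring responsibilities for an adult? yes] → not satisfied.
paragraph 9 — Licensed Resident: [Listed Person (paragraph 7)? yes] AND [the claimant has no dependent children? no] AND [Primary Claimant (paragraph 8)? no] → not satisfied.
paragraph 4 — Permitted Case: [Tier III Resident (paragraph 3)? yes] AND [Designated Case (paragraph 2)? yes] AND [not a Licensed Resident (paragraph 9)? yes] → satisfied.

Yes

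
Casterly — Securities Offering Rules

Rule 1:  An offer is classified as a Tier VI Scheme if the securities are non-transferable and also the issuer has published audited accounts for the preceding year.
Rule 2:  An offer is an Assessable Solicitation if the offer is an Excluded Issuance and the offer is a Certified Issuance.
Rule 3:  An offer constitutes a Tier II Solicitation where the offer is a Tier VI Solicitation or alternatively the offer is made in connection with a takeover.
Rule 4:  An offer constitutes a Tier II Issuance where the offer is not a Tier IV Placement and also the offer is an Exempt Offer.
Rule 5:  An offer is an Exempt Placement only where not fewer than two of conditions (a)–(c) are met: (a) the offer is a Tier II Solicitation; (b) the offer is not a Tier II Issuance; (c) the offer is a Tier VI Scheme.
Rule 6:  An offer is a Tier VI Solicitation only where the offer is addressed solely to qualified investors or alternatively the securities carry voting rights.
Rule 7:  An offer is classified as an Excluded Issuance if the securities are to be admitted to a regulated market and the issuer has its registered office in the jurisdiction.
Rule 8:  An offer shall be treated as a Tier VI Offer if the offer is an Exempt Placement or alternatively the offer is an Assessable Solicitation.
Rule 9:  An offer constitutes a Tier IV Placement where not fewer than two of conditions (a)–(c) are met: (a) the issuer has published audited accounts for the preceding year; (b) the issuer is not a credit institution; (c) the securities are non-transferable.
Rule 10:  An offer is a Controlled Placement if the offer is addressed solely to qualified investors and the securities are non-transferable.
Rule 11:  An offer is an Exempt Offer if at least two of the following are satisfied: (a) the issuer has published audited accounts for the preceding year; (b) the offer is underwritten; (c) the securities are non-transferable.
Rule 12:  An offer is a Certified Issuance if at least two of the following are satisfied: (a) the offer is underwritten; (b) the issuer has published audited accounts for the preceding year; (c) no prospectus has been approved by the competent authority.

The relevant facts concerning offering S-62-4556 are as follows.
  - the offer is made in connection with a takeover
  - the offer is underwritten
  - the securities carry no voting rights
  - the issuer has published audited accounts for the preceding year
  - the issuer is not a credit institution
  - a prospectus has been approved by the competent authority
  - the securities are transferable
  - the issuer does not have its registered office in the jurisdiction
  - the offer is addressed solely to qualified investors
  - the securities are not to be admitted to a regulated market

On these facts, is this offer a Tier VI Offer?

Yes

rule 6 — Tier VI Solicitation: [the offer is addressed solely to qualified investors? yes] OR [the securities carry voting rights? no] → satisfied.
rule 3 — Tier II Solicitation: [Tier VI Solicitation (rule 6)? yes] OR [the offer is made in connection with a takeover? yes] → satisfied.
rule 9 — Tier IV Placement: the issuer has published audited accounts for the preceding year? yes; the issuer is not a credit institution? yes; the securities are non-transferable? no — 2 of 3 hold (need ≥2) → satisfied.
rule 11 — Exempt Offer: the issuer has published audited accounts for the preceding year? yes; the offer is underwritten? yes; the securities are non-transferable? no — 2 of 3 hold (need ≥2) → satisfied.
rule 4 — Tier II Issuance: [not a Tier IV Placement (rule 9)? no] AND [Exempt Offer (rule 11)? yes] → not satisfied.
rule 1 — Tier VI Scheme: [the securities are non-transferable? no] AND [the issuer has published audited accounts for the preceding year? yes] → not satisfied.
rule 5 — Exempt Placement: Tier II Solicitation (rule 3)? yes; not a Tier II Issuance (rule 4)? yes; Tier VI Scheme (rule 1)? no — 2 of 3 hold (need ≥2) → satisfied.
rule 7 — Excluded Issuance: [the securities are to be admitted to a regulated market? no] AND [the issuer has its registered office in the jurisdiction? no] → not satisfied.
rule 12 — Certified Issuance: the offer is underwritten? yes; the issuer has published audited accounts for the preceding year? yes; no prospectus has been approved by the competent authority? no — 2 of 3 hold (need ≥2) → satisfied.
rule 2 — Assessable Solicitation: [Excluded Issuance (rule 7)? no] AND [Certified Issuance (rule 12)? yes] → not satisfied.
rule 8 — Tier VI Offer: [Exempt Placement (rule 5)? yes] OR [Assessable Solicitation (rule 2)? no] → satisfied.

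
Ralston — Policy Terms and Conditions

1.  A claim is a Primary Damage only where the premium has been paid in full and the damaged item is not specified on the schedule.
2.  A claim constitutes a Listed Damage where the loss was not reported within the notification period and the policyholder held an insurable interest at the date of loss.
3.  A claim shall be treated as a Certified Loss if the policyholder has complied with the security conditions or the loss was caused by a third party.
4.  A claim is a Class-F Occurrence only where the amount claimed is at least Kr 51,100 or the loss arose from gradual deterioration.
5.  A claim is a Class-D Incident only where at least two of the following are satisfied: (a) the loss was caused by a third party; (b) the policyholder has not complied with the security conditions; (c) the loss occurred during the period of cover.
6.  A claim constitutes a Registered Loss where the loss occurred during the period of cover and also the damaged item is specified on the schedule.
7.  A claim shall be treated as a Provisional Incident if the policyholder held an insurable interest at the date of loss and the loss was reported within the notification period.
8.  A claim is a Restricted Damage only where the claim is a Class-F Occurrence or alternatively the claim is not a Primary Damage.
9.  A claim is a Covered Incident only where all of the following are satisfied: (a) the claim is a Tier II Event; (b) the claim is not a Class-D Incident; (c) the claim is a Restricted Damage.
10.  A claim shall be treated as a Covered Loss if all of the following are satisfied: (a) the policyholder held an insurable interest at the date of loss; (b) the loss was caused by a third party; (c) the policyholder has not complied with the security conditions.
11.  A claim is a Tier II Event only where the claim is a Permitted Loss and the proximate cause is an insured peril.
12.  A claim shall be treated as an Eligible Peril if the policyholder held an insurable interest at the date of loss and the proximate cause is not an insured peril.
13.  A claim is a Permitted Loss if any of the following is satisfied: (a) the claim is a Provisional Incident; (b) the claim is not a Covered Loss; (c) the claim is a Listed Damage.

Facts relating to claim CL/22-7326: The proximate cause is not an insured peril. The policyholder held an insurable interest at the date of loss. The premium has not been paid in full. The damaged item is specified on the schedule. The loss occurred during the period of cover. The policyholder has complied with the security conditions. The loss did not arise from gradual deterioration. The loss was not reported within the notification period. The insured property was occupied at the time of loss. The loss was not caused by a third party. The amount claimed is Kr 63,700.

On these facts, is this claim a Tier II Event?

paragraph 7 — Provisional Incident: [the policyholder held an insurable interest at the date of loss? yes] AND [the loss was reported within the notification period? no] → not satisfied.
paragraph 10 — Covered Loss: [the policyholder held an insurable interest at the date of loss? yes] AND [the loss was caused by a third party? no] AND [the policyholder has not complied with the security conditions? no] → not satisfied.
paragraph 2 — Listed Damage: [the loss was not reported within the notification period? yes] AND [the policyholder held an insurable interest at the date of loss? yes] → satisfied.
paragraph 13 — Permitted Loss: [Provisional Incident (paragraph 7)? no] OR [not a Covered Loss (paragraph 10)? yes] OR [Listed Damage (paragraph 2)? yes] → satisfied.
paragraph 11 — Tier II Event: [Permitted Loss (paragraph 13)? yes] AND [the proximate cause is an insured peril? no] → not satisfied.

No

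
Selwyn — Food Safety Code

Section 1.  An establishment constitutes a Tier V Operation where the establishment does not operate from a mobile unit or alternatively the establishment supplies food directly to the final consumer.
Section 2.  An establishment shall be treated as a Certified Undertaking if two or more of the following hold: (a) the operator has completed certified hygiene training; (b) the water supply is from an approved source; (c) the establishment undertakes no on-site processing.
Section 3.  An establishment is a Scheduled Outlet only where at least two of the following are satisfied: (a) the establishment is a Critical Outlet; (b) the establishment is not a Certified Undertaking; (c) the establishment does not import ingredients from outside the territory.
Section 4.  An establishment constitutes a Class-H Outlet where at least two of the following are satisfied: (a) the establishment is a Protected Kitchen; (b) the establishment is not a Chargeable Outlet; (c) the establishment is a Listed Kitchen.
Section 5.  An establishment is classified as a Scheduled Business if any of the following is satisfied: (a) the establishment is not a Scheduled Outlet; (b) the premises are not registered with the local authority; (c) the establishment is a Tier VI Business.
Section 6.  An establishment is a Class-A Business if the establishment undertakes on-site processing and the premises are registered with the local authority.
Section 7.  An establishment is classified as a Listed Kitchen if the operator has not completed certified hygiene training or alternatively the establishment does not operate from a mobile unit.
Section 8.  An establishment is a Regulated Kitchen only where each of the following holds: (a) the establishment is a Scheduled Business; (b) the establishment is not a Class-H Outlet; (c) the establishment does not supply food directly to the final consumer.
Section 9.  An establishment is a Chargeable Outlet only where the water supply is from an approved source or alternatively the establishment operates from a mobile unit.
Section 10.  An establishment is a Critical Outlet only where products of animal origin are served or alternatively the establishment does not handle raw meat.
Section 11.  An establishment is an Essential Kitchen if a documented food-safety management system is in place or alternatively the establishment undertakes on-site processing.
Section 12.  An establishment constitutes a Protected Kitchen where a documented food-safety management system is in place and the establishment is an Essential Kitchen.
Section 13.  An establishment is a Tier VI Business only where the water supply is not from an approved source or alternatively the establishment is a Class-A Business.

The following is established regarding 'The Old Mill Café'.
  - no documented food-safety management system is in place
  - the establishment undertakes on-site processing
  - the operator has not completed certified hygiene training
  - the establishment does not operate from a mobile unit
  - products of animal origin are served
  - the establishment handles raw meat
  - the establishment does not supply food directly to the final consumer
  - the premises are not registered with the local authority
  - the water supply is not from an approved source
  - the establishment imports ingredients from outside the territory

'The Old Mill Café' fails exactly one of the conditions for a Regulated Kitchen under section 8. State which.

Class-H Outlet

section 10 — Critical Outlet: [products of animal origin are served? yes] OR [the establishment does not handle raw meat? no] → satisfied.
section 2 — Certified Undertaking: the operator has completed certified hygiene training? no; the water supply is from an approved source? no; the establishment undertakes no on-site processing? no — 0 of 3 hold (need ≥2) → not satisfied.
section 3 — Scheduled Outlet: Critical Outlet (section 10)? yes; not a Certified Undertaking (section 2)? yes; the establishment does not import ingredients from outside the territory? no — 2 of 3 hold (need ≥2) → satisfied.
section 6 — Class-A Business: [the establishment undertakes on-site processing? yes] AND [the premises are registered with the local authority? no] → not satisfied.
section 13 — Tier VI Business: [the water supply is not from an approved source? yes] OR [Class-A Business (section 6)? no] → satisfied.
section 5 — Scheduled Business: [not a Scheduled Outlet (section 3)? no] OR [the premises are not registered with the local authority? yes] OR [Tier VI Business (section 13)? yes] → satisfied.
section 11 — Essential Kitchen: [a documented food-safety management system is in place? no] OR [the establishment undertakes on-site processing? yes] → satisfied.
section 12 — Protected Kitchen: [a documented food-safety management system is in place? no] AND [Essential Kitchen (section 11)? yes] → not satisfied.
section 9 — Chargeable Outlet: [the water supply is from an approved source? no] OR [the establishment operates from a mobile unit? no] → not satisfied.
section 7 — Listed Kitchen: [the operator has not completed certified hygiene training? yes] OR [the establishment does not operate from a mobile unit? yes] → satisfied.
section 4 — Class-H Outlet: Protected Kitchen (section 12)? no; not a Chargeable Outlet (section 9)? yes; Listed Kitchen (section 7)? yes — 2 of 3 hold (need ≥2) → satisfied.
section 8 — Regulated Kitchen: [Scheduled Business (section 5)? yes] AND [not a Class-H Outlet (section 4)? no] AND [the establishment does not supply food directly to the final consumer? yes] → not satisfied.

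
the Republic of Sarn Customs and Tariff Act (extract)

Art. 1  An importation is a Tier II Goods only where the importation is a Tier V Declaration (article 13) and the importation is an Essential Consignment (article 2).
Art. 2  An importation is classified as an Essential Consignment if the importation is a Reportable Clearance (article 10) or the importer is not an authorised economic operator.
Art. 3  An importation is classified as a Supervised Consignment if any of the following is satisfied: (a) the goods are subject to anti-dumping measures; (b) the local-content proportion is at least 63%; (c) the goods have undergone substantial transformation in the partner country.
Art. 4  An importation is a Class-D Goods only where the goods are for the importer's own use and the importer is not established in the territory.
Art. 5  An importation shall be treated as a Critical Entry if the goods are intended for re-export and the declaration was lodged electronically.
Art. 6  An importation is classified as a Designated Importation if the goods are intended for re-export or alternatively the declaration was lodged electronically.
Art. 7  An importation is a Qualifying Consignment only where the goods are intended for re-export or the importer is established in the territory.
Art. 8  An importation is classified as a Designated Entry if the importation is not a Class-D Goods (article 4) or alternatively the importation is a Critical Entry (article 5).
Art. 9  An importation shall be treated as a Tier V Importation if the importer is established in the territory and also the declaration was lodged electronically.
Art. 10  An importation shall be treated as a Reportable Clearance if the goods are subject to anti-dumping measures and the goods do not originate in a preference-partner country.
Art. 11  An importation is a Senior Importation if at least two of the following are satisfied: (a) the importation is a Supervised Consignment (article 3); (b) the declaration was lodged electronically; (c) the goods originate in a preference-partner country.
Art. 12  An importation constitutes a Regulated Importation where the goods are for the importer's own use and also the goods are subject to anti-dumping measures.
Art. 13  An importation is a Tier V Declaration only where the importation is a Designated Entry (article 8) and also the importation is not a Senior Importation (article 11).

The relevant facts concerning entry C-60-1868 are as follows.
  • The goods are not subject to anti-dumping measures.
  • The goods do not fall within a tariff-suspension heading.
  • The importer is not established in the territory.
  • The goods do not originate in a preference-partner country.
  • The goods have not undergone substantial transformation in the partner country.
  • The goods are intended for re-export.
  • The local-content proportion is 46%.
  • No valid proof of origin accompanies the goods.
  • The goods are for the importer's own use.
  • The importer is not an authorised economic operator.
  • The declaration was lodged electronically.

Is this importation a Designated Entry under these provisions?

Yes

Under article 4: the goods are for the importer's own use? yes; and the importer is not established in the territory? yes. So the importation is a Class-D Goods.
Under article 5: the goods are intended for re-export? yes; and the declaration was lodged electronically? yes. So the importation is a Critical Entry.
Under article 8: not a Class-D Goods (article 4)? no; or Critical Entry (article 5)? yes. So the importation is a Designated Entry.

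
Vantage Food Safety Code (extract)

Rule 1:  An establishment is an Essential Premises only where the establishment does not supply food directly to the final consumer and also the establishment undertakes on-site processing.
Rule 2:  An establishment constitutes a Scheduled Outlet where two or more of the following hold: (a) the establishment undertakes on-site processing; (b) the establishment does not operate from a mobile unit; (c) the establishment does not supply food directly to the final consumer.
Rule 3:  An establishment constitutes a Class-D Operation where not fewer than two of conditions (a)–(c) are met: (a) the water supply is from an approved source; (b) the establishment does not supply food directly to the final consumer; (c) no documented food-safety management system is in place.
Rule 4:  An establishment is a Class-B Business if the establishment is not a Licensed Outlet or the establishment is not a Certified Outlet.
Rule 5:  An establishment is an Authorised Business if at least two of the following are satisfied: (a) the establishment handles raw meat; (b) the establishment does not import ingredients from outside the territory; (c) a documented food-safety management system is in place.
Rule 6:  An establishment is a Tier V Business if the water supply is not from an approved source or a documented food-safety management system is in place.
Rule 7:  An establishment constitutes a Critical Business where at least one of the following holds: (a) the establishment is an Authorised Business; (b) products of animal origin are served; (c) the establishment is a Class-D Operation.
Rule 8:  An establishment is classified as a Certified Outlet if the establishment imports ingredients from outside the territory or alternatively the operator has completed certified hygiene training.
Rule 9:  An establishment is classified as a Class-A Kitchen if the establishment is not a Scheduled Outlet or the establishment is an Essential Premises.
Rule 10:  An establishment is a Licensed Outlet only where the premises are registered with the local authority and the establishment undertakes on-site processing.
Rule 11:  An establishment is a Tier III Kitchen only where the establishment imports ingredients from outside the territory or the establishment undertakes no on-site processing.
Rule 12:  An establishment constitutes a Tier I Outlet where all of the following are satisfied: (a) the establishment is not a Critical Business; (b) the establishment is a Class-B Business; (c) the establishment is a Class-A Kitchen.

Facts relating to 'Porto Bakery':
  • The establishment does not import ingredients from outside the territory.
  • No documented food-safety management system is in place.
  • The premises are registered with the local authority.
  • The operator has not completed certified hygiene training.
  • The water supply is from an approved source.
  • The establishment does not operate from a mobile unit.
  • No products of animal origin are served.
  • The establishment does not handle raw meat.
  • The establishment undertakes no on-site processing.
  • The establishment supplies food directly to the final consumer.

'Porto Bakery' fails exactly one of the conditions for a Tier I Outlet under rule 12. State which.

rule 5 — Authorised Business: the establishment handles raw meat? no; the establishment does not import ingredients from outside the territory? yes; a documented food-safety management system is in place? no — 1 of 3 hold (need ≥2) → not satisfied.
rule 3 — Class-D Operation: the water supply is from an approved source? yes; the establishment does not supply food directly to the final consumer? no; no documented food-safety management system is in place? yes — 2 of 3 hold (need ≥2) → satisfied.
rule 7 — Critical Business: [Authorised Business (rule 5)? no] OR [products of animal origin are served? no] OR [Class-D Operation (rule 3)? yes] → satisfied.
rule 10 — Licensed Outlet: [the premises are registered with the local authority? yes] AND [the establishment undertakes on-site processing? no] → not satisfied.
rule 8 — Certified Outlet: [the establishment imports ingredients from outside the territory? no] OR [the operator has completed certified hygiene training? no] → not satisfied.
rule 4 — Class-B Business: [not a Licensed Outlet (rule 10)? yes] OR [not a Certified Outlet (rule 8)? yes] → satisfied.
rule 2 — Scheduled Outlet: the establishment undertakes on-site processing? no; the establishment does not operate from a mobile unit? yes; the establishment does not supply food directly to the final consumer? no — 1 of 3 hold (need ≥2) → not satisfied.
rule 1 — Essential Premises: [the establishment does not supply food directly to the final consumer? no] AND [the establishment undertakes on-site processing? no] → not satisfied.
rule 9 — Class-A Kitchen: [not a Scheduled Outlet (rule 2)? yes] OR [Essential Premises (rule 1)? no] → satisfied.
rule 12 — Tier I Outlet: [not a Critical Business (rule 7)? no] AND [Class-B Business (rule 4)? yes] AND [Class-A Kitchen (rule 9)? yes] → not satisfied.

Critical Business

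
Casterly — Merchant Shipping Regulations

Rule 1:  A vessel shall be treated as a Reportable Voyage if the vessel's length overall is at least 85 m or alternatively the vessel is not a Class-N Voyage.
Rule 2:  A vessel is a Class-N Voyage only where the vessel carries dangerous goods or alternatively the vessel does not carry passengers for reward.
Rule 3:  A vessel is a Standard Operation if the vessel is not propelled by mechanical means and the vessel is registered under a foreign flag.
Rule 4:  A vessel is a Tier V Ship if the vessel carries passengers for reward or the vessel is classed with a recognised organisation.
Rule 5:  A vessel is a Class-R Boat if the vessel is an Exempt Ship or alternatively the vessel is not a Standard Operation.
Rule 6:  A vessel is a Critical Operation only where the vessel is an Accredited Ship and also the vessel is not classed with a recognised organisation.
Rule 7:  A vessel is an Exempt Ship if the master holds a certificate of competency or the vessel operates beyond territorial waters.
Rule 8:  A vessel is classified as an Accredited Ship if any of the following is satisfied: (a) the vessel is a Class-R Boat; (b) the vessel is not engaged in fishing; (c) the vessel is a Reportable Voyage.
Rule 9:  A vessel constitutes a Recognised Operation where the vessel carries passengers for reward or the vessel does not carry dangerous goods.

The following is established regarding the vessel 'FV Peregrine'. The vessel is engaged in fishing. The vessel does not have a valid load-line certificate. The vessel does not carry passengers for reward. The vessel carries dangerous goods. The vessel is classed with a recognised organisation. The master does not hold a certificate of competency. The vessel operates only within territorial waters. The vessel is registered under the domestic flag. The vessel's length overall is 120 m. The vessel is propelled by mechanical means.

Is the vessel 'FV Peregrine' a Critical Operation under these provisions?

No

rule 7 — Exempt Ship: [the master holds a certificate of competency? no] OR [the vessel operates beyond territorial waters? no] → not satisfied.
rule 3 — Standard Operation: [the vessel is not propelled by mechanical means? no] AND [the vessel is registered under a foreign flag? no] → not satisfied.
rule 5 — Class-R Boat: [Exempt Ship (rule 7)? no] OR [not a Standard Operation (rule 3)? yes] → satisfied.
rule 2 — Class-N Voyage: [the vessel carries dangerous goods? yes] OR [the vessel does not carry passengers for reward? yes] → satisfied.
rule 1 — Reportable Voyage: [vessel's length overall: 120 m ≥ 85 m? yes] OR [not a Class-N Voyage (rule 2)? no] → satisfied.
rule 8 — Accredited Ship: [Class-R Boat (rule 5)? yes] OR [the vessel is not engaged in fishing? no] OR [Reportable Voyage (rule 1)? yes] → satisfied.
rule 6 — Critical Operation: [Accredited Ship (rule 8)? yes] AND [the vessel is not classed with a recognised organisation? no] → not satisfied.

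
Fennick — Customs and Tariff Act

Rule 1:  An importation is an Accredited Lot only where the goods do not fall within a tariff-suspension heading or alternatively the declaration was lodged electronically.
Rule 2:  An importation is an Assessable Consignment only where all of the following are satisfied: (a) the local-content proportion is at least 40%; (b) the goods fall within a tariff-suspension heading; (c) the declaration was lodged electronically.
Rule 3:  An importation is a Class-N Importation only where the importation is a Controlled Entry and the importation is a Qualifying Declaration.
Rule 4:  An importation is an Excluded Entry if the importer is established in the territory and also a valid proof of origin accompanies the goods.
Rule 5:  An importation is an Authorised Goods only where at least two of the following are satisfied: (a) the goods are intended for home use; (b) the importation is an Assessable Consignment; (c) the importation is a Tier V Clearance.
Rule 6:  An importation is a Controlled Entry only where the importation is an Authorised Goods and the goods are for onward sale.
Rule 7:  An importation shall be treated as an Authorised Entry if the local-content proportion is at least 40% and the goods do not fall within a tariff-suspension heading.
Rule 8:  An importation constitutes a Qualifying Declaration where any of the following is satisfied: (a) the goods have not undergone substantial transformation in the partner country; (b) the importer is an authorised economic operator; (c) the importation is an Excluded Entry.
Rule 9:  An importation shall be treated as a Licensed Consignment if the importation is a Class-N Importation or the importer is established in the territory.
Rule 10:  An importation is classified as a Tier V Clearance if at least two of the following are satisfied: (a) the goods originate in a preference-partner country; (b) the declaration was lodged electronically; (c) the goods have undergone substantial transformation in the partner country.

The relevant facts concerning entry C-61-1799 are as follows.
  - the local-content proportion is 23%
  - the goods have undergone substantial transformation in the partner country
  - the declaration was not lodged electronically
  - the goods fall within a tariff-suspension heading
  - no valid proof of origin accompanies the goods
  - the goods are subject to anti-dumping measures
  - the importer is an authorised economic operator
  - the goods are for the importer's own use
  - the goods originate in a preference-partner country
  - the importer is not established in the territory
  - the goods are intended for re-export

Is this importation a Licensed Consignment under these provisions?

Under rule 2: local-content proportion: 23% ≥ 40%? no; and the goods fall within a tariff-suspension heading? yes; and the declaration was lodged electronically? no. So the importation is not an Assessable Consignment.
Under rule 10: the goods originate in a preference-partner country? yes; the declaration was lodged electronically? no; the goods have undergone substantial transformation in the partner country? yes — 2 of 3 hold (need ≥2) → satisfied.
Under rule 5: the goods are intended for home use? no; Assessable Consignment (rule 2)? no; Tier V Clearance (rule 10)? yes — 1 of 3 hold (need ≥2) → not satisfied.
Under rule 6: Authorised Goods (rule 5)? no; and the goods are for onward sale? no. So the importation is not a Controlled Entry.
Under rule 4: the importer is established in the territory? no; and a valid proof of origin accompanies the goods? no. So the importation is not an Excluded Entry.
Under rule 8: the goods have not undergone substantial transformation in the partner country? no; or the importer is an authorised economic operator? yes; or Excluded Entry (rule 4)? no. So the importation is a Qualifying Declaration.
Under rule 3: Controlled Entry (rule 6)? no; and Qualifying Declaration (rule 8)? yes. So the importation is not a Class-N Importation.
Under rule 9: Class-N Importation (rule 3)? no; or the importer is established in the territory? no. So the importation is not a Licensed Consignment.

No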